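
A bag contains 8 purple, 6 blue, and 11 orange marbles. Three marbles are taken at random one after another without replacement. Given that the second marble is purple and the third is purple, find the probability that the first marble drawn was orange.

P(first=orange and the second marble is purple and the third is purple) = (11/25)·(8/24)·(7/23) = 77/1725.
P(E) = Σ over first color = 14/575 + 14/575 + 77/1725 = 7/75.
By Bayes, P(first=orange | E) = 77/1725 / 7/75 = 11/23 ≈ 0.4783.

11/23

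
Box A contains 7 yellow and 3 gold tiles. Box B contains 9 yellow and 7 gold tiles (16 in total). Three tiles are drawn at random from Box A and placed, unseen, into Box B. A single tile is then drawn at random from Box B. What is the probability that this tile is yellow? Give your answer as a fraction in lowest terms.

Condition on how many of the transferred tiles are yellow (from Box A: 7 yellow of 10; then Box B has 19 total).
  0 yellow: C(7,0)C(3,3)/C(10,3) = 1/120; then P = 9/19
  1 yellow: C(7,1)C(3,2)/C(10,3) = 7/40; then P = 10/19
  2 yellow: C(7,2)C(3,1)/C(10,3) = 21/40; then P = 11/19
  3 yellow: C(7,3)C(3,0)/C(10,3) = 7/24; then P = 12/19
P(yellow from Box B) = 111/190 ≈ 0.5842.

111/190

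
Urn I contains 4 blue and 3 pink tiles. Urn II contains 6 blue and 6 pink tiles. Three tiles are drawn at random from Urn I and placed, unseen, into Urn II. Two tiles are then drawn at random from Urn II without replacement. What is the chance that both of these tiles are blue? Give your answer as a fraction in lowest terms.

61/245

Condition on how many of the transferred tiles are blue (from Urn I: 4 blue of 7; then Urn II has 15 total).
  0 blue: C(4,0)C(3,3)/C(7,3) = 1/35; then P = C(6,2)/C(15,2) = 1/7
  1 blue: C(4,1)C(3,2)/C(7,3) = 12/35; then P = C(7,2)/C(15,2) = 1/5
  2 blue: C(4,2)C(3,1)/C(7,3) = 18/35; then P = C(8,2)/C(15,2) = 4/15
  3 blue: C(4,3)C(3,0)/C(7,3) = 4/35; then P = C(9,2)/C(15,2) = 12/35
P(both blue) = 61/245 ≈ 0.2490.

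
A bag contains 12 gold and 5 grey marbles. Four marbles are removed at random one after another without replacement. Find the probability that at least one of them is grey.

377/476

Use the complement: P(at least one grey) = 1 − P(no grey).
P(none) = C(12,4)/C(17,4) = 495/2380.
So P = 1 − 495/2380 = 377/476 ≈ 0.7920.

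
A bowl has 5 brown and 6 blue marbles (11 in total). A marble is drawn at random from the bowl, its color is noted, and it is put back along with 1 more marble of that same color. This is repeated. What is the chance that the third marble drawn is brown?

5/11

Sum over the four possibilities for the first two draws (brown/not-brown each), tracking how the brown count and total change by +1 per draw.
P(third is brown) = 5/11 ≈ 0.4545. (In a Pólya urn every draw has the same marginal probability 5/11.)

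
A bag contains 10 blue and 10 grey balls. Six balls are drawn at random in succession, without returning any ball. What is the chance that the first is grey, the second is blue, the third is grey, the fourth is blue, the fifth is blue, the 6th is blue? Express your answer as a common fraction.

Multiply the conditional probability of each draw in order, without replacement, so each draw removes one from its color and from the total.
P = (10/20) · (10/19) · (9/18) · (9/17) · (8/16) · (7/15) = 21/1292 ≈ 0.0163.

21/1292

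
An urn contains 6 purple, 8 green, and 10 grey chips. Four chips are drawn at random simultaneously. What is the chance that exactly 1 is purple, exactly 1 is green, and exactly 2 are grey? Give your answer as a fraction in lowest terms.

360/1771

Unordered draws without replacement: count favorable combinations over C(24,4).
Favorable = C(6,1) · C(8,1) · C(10,2) = 2160; total = C(24,4) = 10626.
P = 2160/10626 = 360/1771 ≈ 0.2033.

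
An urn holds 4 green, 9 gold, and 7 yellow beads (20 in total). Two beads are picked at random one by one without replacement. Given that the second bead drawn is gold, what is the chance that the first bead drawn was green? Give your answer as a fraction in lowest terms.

P(first=green and the second bead drawn is gold) = (4/20)·(9/19) = 9/95.
P(the second bead drawn is gold) = Σ over first color = 9/95 + 18/95 + 63/380 = 9/20.
By Bayes, P(first=green | the second bead drawn is gold) = 9/95 / 9/20 = 4/19 ≈ 0.2105.

4/19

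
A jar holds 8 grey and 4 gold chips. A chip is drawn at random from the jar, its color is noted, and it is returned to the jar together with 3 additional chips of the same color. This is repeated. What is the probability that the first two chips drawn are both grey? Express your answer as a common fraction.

22/45

After a grey draw the jar holds 11 grey out of 15.
P = (8/12)·(11/15) = 22/45 ≈ 0.4889.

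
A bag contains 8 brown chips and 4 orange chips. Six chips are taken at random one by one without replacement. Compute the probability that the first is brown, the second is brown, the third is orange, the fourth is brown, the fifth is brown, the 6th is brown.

4/99

Multiply the conditional probability of each draw in order, without replacement, so each draw removes one from its color and from the total.
P = (8/12) · (7/11) · (4/10) · (6/9) · (5/8) · (4/7) = 4/99 ≈ 0.0404.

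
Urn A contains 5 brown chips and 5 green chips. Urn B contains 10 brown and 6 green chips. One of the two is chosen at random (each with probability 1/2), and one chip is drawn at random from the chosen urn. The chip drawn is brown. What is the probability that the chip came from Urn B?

5/9

P(brown | Urn A) = 1/2; P(brown | Urn B) = 5/8.
P(brown) = 1/2·1/2 + 1/2·5/8 = 9/16.
By Bayes' rule, P(Urn B | brown) = 5/16 / 9/16 = 5/9 ≈ 0.5556.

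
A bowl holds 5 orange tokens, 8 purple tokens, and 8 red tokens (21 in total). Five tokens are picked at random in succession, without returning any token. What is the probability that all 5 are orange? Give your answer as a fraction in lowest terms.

Unordered draws without replacement: count favorable combinations over C(21,5).
Favorable = C(5,5) · C(8,0) · C(8,0) = 1; total = C(21,5) = 20349.
P = 1/20349 = 1/20349 ≈ 0.0000.

1/20349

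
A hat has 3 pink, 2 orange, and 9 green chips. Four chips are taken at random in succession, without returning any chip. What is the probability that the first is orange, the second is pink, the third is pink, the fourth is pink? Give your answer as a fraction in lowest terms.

Multiply the conditional probability of each draw in order, without replacement, so each draw removes one from its color and from the total.
P = (2/14) · (3/13) · (2/12) · (1/11) = 1/2002 ≈ 0.0005.

1/2002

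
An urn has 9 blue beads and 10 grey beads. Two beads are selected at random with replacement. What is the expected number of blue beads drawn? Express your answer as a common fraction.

By linearity of expectation, E[X] = Σ P(draw i is blue); each independent draw has P(blue) = 9/19.
E[X] = 2 · 9/19 = 18/19 ≈ 0.9474.

18/19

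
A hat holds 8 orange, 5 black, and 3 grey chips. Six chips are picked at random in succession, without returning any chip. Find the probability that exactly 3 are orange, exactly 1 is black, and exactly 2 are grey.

Unordered draws without replacement: count favorable combinations over C(16,6).
Favorable = C(8,3) · C(5,1) · C(3,2) = 840; total = C(16,6) = 8008.
P = 840/8008 = 15/143 ≈ 0.1049.

15/143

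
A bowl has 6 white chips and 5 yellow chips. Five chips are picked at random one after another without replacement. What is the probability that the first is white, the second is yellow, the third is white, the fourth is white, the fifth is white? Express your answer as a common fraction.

5/154

Multiply the conditional probability of each draw in order, without replacement, so each draw removes one from its color and from the total.
P = (6/11) · (5/10) · (5/9) · (4/8) · (3/7) = 5/154 ≈ 0.0325.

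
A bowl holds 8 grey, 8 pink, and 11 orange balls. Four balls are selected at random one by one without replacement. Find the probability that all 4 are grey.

7/1755

Unordered draws without replacement: count favorable combinations over C(27,4).
Favorable = C(8,4) · C(8,0) · C(11,0) = 70; total = C(27,4) = 17550.
P = 70/17550 = 7/1755 ≈ 0.0040.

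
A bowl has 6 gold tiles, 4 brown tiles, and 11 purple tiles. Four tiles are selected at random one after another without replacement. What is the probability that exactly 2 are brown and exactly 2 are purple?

Unordered draws without replacement: count favorable combinations over C(21,4).
Favorable = C(6,0) · C(4,2) · C(11,2) = 330; total = C(21,4) = 5985.
P = 330/5985 = 22/399 ≈ 0.0551.

22/399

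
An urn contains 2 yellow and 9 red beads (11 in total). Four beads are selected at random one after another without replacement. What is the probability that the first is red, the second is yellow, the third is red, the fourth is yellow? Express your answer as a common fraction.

Multiply the conditional probability of each draw in order, without replacement, so each draw removes one from its color and from the total.
P = (9/11) · (2/10) · (8/9) · (1/8) = 1/55 ≈ 0.0182.

1/55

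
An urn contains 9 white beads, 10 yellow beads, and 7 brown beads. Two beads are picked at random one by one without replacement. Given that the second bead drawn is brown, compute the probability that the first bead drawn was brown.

6/25

P(first=brown and the second bead drawn is brown) = (7/26)·(6/25) = 21/325.
P(the second bead drawn is brown) = Σ over first color = 63/650 + 7/65 + 21/325 = 7/26.
By Bayes, P(first=brown | the second bead drawn is brown) = 21/325 / 7/26 = 6/25 ≈ 0.2400.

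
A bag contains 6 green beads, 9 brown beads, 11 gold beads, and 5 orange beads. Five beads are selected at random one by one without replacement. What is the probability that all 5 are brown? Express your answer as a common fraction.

2/2697

Unordered draws without replacement: count favorable combinations over C(31,5).
Favorable = C(6,0) · C(9,5) · C(11,0) · C(5,0) = 126; total = C(31,5) = 169911.
P = 126/169911 = 2/2697 ≈ 0.0007.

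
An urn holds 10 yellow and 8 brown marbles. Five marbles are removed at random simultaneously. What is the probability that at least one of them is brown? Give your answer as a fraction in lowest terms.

33/34

Use the complement: P(at least one brown) = 1 − P(no brown).
P(none) = C(10,5)/C(18,5) = 252/8568.
So P = 1 − 252/8568 = 33/34 ≈ 0.9706.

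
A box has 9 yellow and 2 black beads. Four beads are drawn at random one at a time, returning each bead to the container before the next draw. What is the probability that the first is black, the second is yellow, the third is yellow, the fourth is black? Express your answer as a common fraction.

Multiply the conditional probability of each draw in order, with replacement (the composition resets each draw).
P = (2/11) · (9/11) · (9/11) · (2/11) = 324/14641 ≈ 0.0221.

324/14641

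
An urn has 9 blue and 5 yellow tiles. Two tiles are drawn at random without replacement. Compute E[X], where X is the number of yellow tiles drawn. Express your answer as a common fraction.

5/7

By linearity of expectation, E[X] = Σ P(draw i is yellow); by symmetry each draw (even without replacement) has P(yellow) = 5/14.
E[X] = 2 · 5/14 = 5/7 ≈ 0.7143.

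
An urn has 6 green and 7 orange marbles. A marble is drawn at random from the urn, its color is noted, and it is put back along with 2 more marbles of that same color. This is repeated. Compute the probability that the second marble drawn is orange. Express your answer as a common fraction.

Condition on the first draw. If first is orange (prob 7/13), second-orange has prob (9)/(15); if not (prob 6/13), it has prob 7/(15).
P = (7/13)·(9/15) + (6/13)·(7/15) = 7/13 ≈ 0.5385.

7/13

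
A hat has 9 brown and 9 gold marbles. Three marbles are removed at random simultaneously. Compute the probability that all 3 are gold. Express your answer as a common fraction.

Unordered draws without replacement: count favorable combinations over C(18,3).
Favorable = C(9,0) · C(9,3) = 84; total = C(18,3) = 816.
P = 84/816 = 7/68 ≈ 0.1029.

7/68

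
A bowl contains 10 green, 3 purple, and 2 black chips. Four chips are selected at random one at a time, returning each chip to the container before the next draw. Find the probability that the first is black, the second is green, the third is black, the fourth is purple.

8/3375

Multiply the conditional probability of each draw in order, with replacement (the composition resets each draw).
P = (2/15) · (10/15) · (2/15) · (3/15) = 8/3375 ≈ 0.0024.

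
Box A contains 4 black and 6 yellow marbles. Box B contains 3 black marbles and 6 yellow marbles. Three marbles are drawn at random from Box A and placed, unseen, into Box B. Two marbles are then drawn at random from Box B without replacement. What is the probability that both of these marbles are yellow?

67/165

Condition on how many of the transferred marbles are yellow (from Box A: 6 yellow of 10; then Box B has 12 total).
  0 yellow: C(6,0)C(4,3)/C(10,3) = 1/30; then P = C(6,2)/C(12,2) = 5/22
  1 yellow: C(6,1)C(4,2)/C(10,3) = 3/10; then P = C(7,2)/C(12,2) = 7/22
  2 yellow: C(6,2)C(4,1)/C(10,3) = 1/2; then P = C(8,2)/C(12,2) = 14/33
  3 yellow: C(6,3)C(4,0)/C(10,3) = 1/6; then P = C(9,2)/C(12,2) = 6/11
P(both yellow) = 67/165 ≈ 0.4061.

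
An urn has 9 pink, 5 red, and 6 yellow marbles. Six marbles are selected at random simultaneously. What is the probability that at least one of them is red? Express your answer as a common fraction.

6751/7752

Use the complement: P(at least one red) = 1 − P(no red).
P(none) = C(15,6)/C(20,6) = 5005/38760.
So P = 1 − 5005/38760 = 6751/7752 ≈ 0.8709.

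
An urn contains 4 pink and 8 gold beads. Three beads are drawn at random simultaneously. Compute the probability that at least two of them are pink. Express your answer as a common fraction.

Sum the hypergeometric tail for j = 2,…,3 pink beads.
Favorable = C(4,2)·C(8,1) + C(4,3)·C(8,0) = 52; total = C(12,3) = 220.
P = 52/220 = 13/55 ≈ 0.2364.

13/55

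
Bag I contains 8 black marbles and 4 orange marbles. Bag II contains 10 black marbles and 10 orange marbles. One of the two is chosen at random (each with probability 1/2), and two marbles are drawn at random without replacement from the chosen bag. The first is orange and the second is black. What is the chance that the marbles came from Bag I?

152/317

P(E | Bag I) = 8/33; P(E | Bag II) = 5/19.
P(E) = 1/2·8/33 + 1/2·5/19 = 317/1254.
By Bayes' rule, P(Bag I | E) = 4/33 / 317/1254 = 152/317 ≈ 0.4795.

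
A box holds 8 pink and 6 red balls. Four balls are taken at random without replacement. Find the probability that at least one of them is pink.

Use the complement: P(at least one pink) = 1 − P(no pink).
P(none) = C(6,4)/C(14,4) = 15/1001.
So P = 1 − 15/1001 = 986/1001 ≈ 0.9850.

986/1001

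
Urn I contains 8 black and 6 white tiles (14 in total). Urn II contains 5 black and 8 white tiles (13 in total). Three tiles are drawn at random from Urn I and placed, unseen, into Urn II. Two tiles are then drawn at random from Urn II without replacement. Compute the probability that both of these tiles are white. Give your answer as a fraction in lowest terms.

Condition on how many of the transferred tiles are white (from Urn I: 6 white of 14; then Urn II has 16 total).
  0 white: C(6,0)C(8,3)/C(14,3) = 2/13; then P = C(8,2)/C(16,2) = 7/30
  1 white: C(6,1)C(8,2)/C(14,3) = 6/13; then P = C(9,2)/C(16,2) = 3/10
  2 white: C(6,2)C(8,1)/C(14,3) = 30/91; then P = C(10,2)/C(16,2) = 3/8
  3 white: C(6,3)C(8,0)/C(14,3) = 5/91; then P = C(11,2)/C(16,2) = 11/24
P(both white) = 3529/10920 ≈ 0.3232.

3529/10920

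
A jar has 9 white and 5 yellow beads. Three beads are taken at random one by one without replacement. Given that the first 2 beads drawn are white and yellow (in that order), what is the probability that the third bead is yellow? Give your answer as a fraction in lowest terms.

After removing 1 white, 1 yellow, the jar has 4 yellow out of 12 remaining.
P(third is yellow | given) = 4/12 = 1/3 ≈ 0.3333.

1/3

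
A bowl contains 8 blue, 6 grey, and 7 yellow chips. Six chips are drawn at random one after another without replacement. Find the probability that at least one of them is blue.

Use the complement: P(at least one blue) = 1 − P(no blue).
P(none) = C(13,6)/C(21,6) = 1716/54264.
So P = 1 − 1716/54264 = 4379/4522 ≈ 0.9684.

4379/4522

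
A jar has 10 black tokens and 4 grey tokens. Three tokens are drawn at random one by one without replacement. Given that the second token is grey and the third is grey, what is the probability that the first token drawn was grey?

P(first=grey and the second token is grey and the third is grey) = (4/14)·(3/13)·(2/12) = 1/91.
P(E) = Σ over first color = 5/91 + 1/91 = 6/91.
By Bayes, P(first=grey | E) = 1/91 / 6/91 = 1/6 ≈ 0.1667.

1/6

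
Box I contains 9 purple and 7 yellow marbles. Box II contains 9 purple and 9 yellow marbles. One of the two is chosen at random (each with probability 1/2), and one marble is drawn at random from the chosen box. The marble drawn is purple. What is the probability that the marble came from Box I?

P(purple | Box I) = 9/16; P(purple | Box II) = 1/2.
P(purple) = 1/2·9/16 + 1/2·1/2 = 17/32.
By Bayes' rule, P(Box I | purple) = 9/32 / 17/32 = 9/17 ≈ 0.5294.

9/17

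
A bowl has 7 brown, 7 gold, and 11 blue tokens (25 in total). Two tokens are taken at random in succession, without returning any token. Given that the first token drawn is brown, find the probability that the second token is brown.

After removing 1 brown, the bowl has 6 brown out of 24 remaining.
P(second is brown | given) = 6/24 = 1/4 ≈ 0.2500.

1/4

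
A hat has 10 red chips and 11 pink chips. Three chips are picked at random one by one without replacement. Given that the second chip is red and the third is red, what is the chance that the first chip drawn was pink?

11/19

P(first=pink and the second chip is red and the third is red) = (11/21)·(10/20)·(9/19) = 33/266.
P(E) = Σ over first color = 12/133 + 33/266 = 3/14.
By Bayes, P(first=pink | E) = 33/266 / 3/14 = 11/19 ≈ 0.5789.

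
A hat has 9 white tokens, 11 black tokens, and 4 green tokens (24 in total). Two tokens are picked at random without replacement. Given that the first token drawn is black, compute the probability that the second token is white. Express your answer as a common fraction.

After removing 1 black, the hat has 9 white out of 23 remaining.
P(second is white | given) = 9/23 ≈ 0.3913.

9/23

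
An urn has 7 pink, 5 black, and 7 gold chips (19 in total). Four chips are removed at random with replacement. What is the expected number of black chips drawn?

By linearity of expectation, E[X] = Σ P(draw i is black); each independent draw has P(black) = 5/19.
E[X] = 4 · 5/19 = 20/19 ≈ 1.0526.

20/19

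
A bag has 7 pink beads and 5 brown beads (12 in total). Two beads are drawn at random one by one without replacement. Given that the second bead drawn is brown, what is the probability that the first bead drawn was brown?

P(first=brown and the second bead drawn is brown) = (5/12)·(4/11) = 5/33.
P(the second bead drawn is brown) = Σ over first color = 35/132 + 5/33 = 5/12.
By Bayes, P(first=brown | the second bead drawn is brown) = 5/33 / 5/12 = 4/11 ≈ 0.3636.

4/11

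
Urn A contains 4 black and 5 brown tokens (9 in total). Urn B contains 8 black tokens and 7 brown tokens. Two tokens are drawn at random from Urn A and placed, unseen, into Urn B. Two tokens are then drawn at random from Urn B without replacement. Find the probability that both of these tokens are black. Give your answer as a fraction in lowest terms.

635/2448

Condition on how many of the transferred tokens are black (from Urn A: 4 black of 9; then Urn B has 17 total).
  0 black: C(4,0)C(5,2)/C(9,2) = 5/18; then P = C(8,2)/C(17,2) = 7/34
  1 black: C(4,1)C(5,1)/C(9,2) = 5/9; then P = C(9,2)/C(17,2) = 9/34
  2 black: C(4,2)C(5,0)/C(9,2) = 1/6; then P = C(10,2)/C(17,2) = 45/136
P(both black) = 635/2448 ≈ 0.2594.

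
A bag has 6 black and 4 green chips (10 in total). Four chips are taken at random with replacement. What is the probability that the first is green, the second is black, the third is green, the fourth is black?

36/625

Multiply the conditional probability of each draw in order, with replacement (the composition resets each draw).
P = (4/10) · (6/10) · (4/10) · (6/10) = 36/625 ≈ 0.0576.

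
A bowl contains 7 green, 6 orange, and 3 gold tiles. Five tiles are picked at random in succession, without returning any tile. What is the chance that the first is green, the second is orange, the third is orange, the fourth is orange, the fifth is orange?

Multiply the conditional probability of each draw in order, without replacement, so each draw removes one from its color and from the total.
P = (7/16) · (6/15) · (5/14) · (4/13) · (3/12) = 1/208 ≈ 0.0048.

1/208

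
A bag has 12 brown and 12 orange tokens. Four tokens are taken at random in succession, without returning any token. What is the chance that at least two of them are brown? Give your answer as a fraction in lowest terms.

Sum the hypergeometric tail for j = 2,…,4 brown tokens.
Favorable = C(12,2)·C(12,2) + C(12,3)·C(12,1) + C(12,4)·C(12,0) = 7491; total = C(24,4) = 10626.
P = 7491/10626 = 227/322 ≈ 0.7050.

227/322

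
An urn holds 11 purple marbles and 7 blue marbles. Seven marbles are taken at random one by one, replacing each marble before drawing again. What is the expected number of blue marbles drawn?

49/18

By linearity of expectation, E[X] = Σ P(draw i is blue); each independent draw has P(blue) = 7/18.
E[X] = 7 · 7/18 = 49/18 ≈ 2.7222.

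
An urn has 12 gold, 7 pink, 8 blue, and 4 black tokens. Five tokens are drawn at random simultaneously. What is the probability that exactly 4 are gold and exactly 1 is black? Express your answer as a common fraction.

Unordered draws without replacement: count favorable combinations over C(31,5).
Favorable = C(12,4) · C(7,0) · C(8,0) · C(4,1) = 1980; total = C(31,5) = 169911.
P = 1980/169911 = 220/18879 ≈ 0.0117.

220/18879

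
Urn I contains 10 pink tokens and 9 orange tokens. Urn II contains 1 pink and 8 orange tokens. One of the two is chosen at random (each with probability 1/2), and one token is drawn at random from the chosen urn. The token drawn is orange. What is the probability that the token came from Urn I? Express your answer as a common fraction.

P(orange | Urn I) = 9/19; P(orange | Urn II) = 8/9.
P(orange) = 1/2·9/19 + 1/2·8/9 = 233/342.
By Bayes' rule, P(Urn I | orange) = 9/38 / 233/342 = 81/233 ≈ 0.3476.

81/233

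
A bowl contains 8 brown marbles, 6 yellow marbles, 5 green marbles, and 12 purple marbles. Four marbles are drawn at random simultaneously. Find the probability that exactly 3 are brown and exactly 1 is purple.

Unordered draws without replacement: count favorable combinations over C(31,4).
Favorable = C(8,3) · C(6,0) · C(5,0) · C(12,1) = 672; total = C(31,4) = 31465.
P = 672/31465 = 96/4495 ≈ 0.0214.

96/4495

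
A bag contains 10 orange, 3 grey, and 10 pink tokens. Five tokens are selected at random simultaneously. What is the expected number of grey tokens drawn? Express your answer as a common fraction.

By linearity of expectation, E[X] = Σ P(draw i is grey); by symmetry each draw (even without replacement) has P(grey) = 3/23.
E[X] = 5 · 3/23 = 15/23 ≈ 0.6522.

15/23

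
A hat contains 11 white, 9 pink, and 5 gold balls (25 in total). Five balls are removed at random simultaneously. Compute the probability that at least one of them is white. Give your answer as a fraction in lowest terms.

Use the complement: P(at least one white) = 1 − P(no white).
P(none) = C(14,5)/C(25,5) = 2002/53130.
So P = 1 − 2002/53130 = 332/345 ≈ 0.9623.

332/345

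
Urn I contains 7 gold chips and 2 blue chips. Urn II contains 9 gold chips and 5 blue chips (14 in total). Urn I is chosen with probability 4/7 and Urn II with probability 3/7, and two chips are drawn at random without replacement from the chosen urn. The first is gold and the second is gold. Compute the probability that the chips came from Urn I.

P(E | Urn I) = 7/12; P(E | Urn II) = 36/91.
P(E) = 4/7·7/12 + 3/7·36/91 = 961/1911.
By Bayes' rule, P(Urn I | E) = 1/3 / 961/1911 = 637/961 ≈ 0.6629.

637/961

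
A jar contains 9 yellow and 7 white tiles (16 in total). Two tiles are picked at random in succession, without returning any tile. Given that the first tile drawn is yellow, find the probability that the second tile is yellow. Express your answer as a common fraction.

After removing 1 yellow, the jar has 8 yellow out of 15 remaining.
P(second is yellow | given) = 8/15 ≈ 0.5333.

8/15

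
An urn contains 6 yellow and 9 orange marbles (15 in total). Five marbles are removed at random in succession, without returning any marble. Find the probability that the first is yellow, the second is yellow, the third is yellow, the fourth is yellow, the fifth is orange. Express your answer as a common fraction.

9/1001

Multiply the conditional probability of each draw in order, without replacement, so each draw removes one from its color and from the total.
P = (6/15) · (5/14) · (4/13) · (3/12) · (9/11) = 9/1001 ≈ 0.0090.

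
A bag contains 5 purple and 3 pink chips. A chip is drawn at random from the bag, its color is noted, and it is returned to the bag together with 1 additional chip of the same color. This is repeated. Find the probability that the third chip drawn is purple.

5/8

Sum over the four possibilities for the first two draws (purple/not-purple each), tracking how the purple count and total change by +1 per draw.
P(third is purple) = 5/8 ≈ 0.6250. (In a Pólya urn every draw has the same marginal probability 5/8.)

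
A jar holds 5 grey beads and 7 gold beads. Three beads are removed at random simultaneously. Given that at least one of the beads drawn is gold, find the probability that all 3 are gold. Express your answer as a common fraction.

1/6

P(all 3 gold) = C(7,3)/C(12,3) = 7/44; P(at least one gold) = 1 − C(5,3)/C(12,3) = 21/22.
Since 'all 3 gold' ⊆ 'at least one gold', P(all 3 | at least one) = 7/44 / 21/22 = 1/6 ≈ 0.1667.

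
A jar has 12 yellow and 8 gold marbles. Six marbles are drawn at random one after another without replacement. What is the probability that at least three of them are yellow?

44/51

Sum the hypergeometric tail for j = 3,…,6 yellow marbles.
Favorable = C(12,3)·C(8,3) + C(12,4)·C(8,2) + C(12,5)·C(8,1) + C(12,6)·C(8,0) = 33440; total = C(20,6) = 38760.
P = 33440/38760 = 44/51 ≈ 0.8627.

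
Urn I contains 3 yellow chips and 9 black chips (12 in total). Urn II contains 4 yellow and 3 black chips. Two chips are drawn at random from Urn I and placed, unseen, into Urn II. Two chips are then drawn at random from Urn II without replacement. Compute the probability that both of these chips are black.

59/264

Condition on how many of the transferred chips are black (from Urn I: 9 black of 12; then Urn II has 9 total).
  0 black: C(9,0)C(3,2)/C(12,2) = 1/22; then P = C(3,2)/C(9,2) = 1/12
  1 black: C(9,1)C(3,1)/C(12,2) = 9/22; then P = C(4,2)/C(9,2) = 1/6
  2 black: C(9,2)C(3,0)/C(12,2) = 6/11; then P = C(5,2)/C(9,2) = 5/18
P(both black) = 59/264 ≈ 0.2235.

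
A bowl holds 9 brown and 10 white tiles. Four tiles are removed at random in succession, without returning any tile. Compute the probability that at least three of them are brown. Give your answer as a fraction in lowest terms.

161/646

Sum the hypergeometric tail for j = 3,…,4 brown tiles.
Favorable = C(9,3)·C(10,1) + C(9,4)·C(10,0) = 966; total = C(19,4) = 3876.
P = 966/3876 = 161/646 ≈ 0.2492.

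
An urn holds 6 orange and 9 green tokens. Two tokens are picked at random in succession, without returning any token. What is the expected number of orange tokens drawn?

4/5

By linearity of expectation, E[X] = Σ P(draw i is orange); by symmetry each draw (even without replacement) has P(orange) = 6/15.
E[X] = 2 · 6/15 = 4/5 ≈ 0.8000.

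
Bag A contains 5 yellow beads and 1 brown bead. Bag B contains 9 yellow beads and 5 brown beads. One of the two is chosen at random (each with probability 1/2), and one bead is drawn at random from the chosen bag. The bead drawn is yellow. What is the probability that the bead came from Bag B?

P(yellow | Bag A) = 5/6; P(yellow | Bag B) = 9/14.
P(yellow) = 1/2·5/6 + 1/2·9/14 = 31/42.
By Bayes' rule, P(Bag B | yellow) = 9/28 / 31/42 = 27/62 ≈ 0.4355.

27/62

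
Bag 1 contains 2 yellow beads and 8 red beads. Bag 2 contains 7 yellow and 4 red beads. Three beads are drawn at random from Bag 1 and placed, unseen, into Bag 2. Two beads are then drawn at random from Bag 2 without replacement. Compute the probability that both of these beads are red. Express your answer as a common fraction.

262/1365

Condition on how many of the transferred beads are red (from Bag 1: 8 red of 10; then Bag 2 has 14 total).
  1 red: C(8,1)C(2,2)/C(10,3) = 1/15; then P = C(5,2)/C(14,2) = 10/91
  2 red: C(8,2)C(2,1)/C(10,3) = 7/15; then P = C(6,2)/C(14,2) = 15/91
  3 red: C(8,3)C(2,0)/C(10,3) = 7/15; then P = C(7,2)/C(14,2) = 3/13
P(both red) = 262/1365 ≈ 0.1919.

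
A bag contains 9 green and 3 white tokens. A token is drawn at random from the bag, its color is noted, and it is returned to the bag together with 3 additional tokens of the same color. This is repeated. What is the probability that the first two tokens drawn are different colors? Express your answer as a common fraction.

Either green then white, or white then green; after the first draw the total is 15.
P = (9/12)·(3/15) + (3/12)·(9/15) = 3/10 ≈ 0.3000.

3/10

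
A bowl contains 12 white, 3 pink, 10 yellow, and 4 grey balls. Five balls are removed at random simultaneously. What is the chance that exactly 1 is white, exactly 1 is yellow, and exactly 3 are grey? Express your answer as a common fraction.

32/7917

Unordered draws without replacement: count favorable combinations over C(29,5).
Favorable = C(12,1) · C(3,0) · C(10,1) · C(4,3) = 480; total = C(29,5) = 118755.
P = 480/118755 = 32/7917 ≈ 0.0040.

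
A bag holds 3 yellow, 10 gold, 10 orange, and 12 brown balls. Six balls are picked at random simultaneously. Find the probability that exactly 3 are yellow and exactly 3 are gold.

Unordered draws without replacement: count favorable combinations over C(35,6).
Favorable = C(3,3) · C(10,3) · C(10,0) · C(12,0) = 120; total = C(35,6) = 1623160.
P = 120/1623160 = 3/40579 ≈ 0.0001.

3/40579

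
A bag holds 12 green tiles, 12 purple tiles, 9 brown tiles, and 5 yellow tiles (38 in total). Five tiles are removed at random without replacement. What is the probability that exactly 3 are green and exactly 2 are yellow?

Unordered draws without replacement: count favorable combinations over C(38,5).
Favorable = C(12,3) · C(12,0) · C(9,0) · C(5,2) = 2200; total = C(38,5) = 501942.
P = 2200/501942 = 1100/250971 ≈ 0.0044.

1100/250971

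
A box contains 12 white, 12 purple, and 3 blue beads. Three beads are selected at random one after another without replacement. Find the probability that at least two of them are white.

Sum the hypergeometric tail for j = 2,…,3 white beads.
Favorable = C(12,2)·C(15,1) + C(12,3)·C(15,0) = 1210; total = C(27,3) = 2925.
P = 1210/2925 = 242/585 ≈ 0.4137.

242/585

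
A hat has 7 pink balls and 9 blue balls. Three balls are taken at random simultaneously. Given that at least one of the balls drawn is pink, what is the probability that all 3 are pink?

5/68

P(all 3 pink) = C(7,3)/C(16,3) = 1/16; P(at least one pink) = 1 − C(9,3)/C(16,3) = 17/20.
Since 'all 3 pink' ⊆ 'at least one pink', P(all 3 | at least one) = 1/16 / 17/20 = 5/68 ≈ 0.0735.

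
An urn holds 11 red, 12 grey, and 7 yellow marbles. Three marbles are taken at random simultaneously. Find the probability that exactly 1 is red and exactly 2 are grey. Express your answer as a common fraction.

Unordered draws without replacement: count favorable combinations over C(30,3).
Favorable = C(11,1) · C(12,2) · C(7,0) = 726; total = C(30,3) = 4060.
P = 726/4060 = 363/2030 ≈ 0.1788.

363/2030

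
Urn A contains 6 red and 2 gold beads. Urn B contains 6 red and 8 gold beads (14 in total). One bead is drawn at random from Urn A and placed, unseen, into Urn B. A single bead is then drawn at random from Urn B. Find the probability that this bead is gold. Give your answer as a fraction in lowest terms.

11/20

Condition on how many of the transferred beads are gold (from Urn A: 2 gold of 8; then Urn B has 15 total).
  0 gold: C(2,0)C(6,1)/C(8,1) = 3/4; then P = 8/15
  1 gold: C(2,1)C(6,0)/C(8,1) = 1/4; then P = 9/15
P(gold from Urn B) = 11/20 ≈ 0.5500.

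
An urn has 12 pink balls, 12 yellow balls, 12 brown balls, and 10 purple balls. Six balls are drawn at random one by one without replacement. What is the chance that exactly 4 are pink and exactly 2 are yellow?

Unordered draws without replacement: count favorable combinations over C(46,6).
Favorable = C(12,4) · C(12,2) · C(12,0) · C(10,0) = 32670; total = C(46,6) = 9366819.
P = 32670/9366819 = 990/283843 ≈ 0.0035.

990/283843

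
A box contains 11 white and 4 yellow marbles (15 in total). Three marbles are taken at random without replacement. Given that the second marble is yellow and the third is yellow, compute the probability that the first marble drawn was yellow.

2/13

P(first=yellow and the second marble is yellow and the third is yellow) = (4/15)·(3/14)·(2/13) = 4/455.
P(E) = Σ over first color = 22/455 + 4/455 = 2/35.
By Bayes, P(first=yellow | E) = 4/455 / 2/35 = 2/13 ≈ 0.1538.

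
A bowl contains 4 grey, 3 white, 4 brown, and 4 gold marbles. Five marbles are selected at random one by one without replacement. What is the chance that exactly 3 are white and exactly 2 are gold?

Unordered draws without replacement: count favorable combinations over C(15,5).
Favorable = C(4,0) · C(3,3) · C(4,0) · C(4,2) = 6; total = C(15,5) = 3003.
P = 6/3003 = 2/1001 ≈ 0.0020.

2/1001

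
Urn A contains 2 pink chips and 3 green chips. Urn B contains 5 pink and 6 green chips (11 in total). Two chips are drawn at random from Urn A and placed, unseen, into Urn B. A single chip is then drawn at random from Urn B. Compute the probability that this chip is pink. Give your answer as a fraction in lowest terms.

Condition on how many of the transferred chips are pink (from Urn A: 2 pink of 5; then Urn B has 13 total).
  0 pink: C(2,0)C(3,2)/C(5,2) = 3/10; then P = 5/13
  1 pink: C(2,1)C(3,1)/C(5,2) = 3/5; then P = 6/13
  2 pink: C(2,2)C(3,0)/C(5,2) = 1/10; then P = 7/13
P(pink from Urn B) = 29/65 ≈ 0.4462.

29/65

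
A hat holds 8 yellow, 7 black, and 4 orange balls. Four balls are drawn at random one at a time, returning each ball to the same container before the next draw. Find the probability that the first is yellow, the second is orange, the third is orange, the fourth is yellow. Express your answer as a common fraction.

1024/130321

Multiply the conditional probability of each draw in order, with replacement (the composition resets each draw).
P = (8/19) · (4/19) · (4/19) · (8/19) = 1024/130321 ≈ 0.0079.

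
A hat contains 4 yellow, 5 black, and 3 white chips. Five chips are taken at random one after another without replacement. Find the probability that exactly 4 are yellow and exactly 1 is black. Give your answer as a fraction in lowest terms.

5/792

Unordered draws without replacement: count favorable combinations over C(12,5).
Favorable = C(4,4) · C(5,1) · C(3,0) = 5; total = C(12,5) = 792.
P = 5/792 = 5/792 ≈ 0.0063.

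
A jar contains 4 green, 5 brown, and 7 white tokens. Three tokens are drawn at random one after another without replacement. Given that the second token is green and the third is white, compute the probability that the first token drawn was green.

3/14

P(first=green and the second token is green and the third is white) = (4/16)·(3/15)·(7/14) = 1/40.
P(E) = Σ over first color = 1/40 + 1/24 + 1/20 = 7/60.
By Bayes, P(first=green | E) = 1/40 / 7/60 = 3/14 ≈ 0.2143.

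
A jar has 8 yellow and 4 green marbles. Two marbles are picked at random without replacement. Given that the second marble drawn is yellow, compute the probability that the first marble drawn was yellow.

P(first=yellow and the second marble drawn is yellow) = (8/12)·(7/11) = 14/33.
P(the second marble drawn is yellow) = Σ over first color = 14/33 + 8/33 = 2/3.
By Bayes, P(first=yellow | the second marble drawn is yellow) = 14/33 / 2/3 = 7/11 ≈ 0.6364.

7/11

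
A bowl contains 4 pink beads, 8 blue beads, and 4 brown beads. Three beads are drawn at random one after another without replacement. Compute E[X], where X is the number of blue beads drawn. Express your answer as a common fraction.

3/2

By linearity of expectation, E[X] = Σ P(draw i is blue); by symmetry each draw (even without replacement) has P(blue) = 8/16.
E[X] = 3 · 8/16 = 3/2 ≈ 1.5000.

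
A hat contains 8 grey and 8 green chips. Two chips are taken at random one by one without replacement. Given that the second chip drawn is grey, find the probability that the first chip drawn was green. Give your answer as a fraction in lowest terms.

P(first=green and the second chip drawn is grey) = (8/16)·(8/15) = 4/15.
P(the second chip drawn is grey) = Σ over first color = 7/30 + 4/15 = 1/2.
By Bayes, P(first=green | the second chip drawn is grey) = 4/15 / 1/2 = 8/15 ≈ 0.5333.

8/15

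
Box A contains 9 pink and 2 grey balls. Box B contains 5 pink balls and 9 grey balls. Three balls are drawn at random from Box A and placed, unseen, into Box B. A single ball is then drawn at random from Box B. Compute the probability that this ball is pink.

Condition on how many of the transferred balls are pink (from Box A: 9 pink of 11; then Box B has 17 total).
  1 pink: C(9,1)C(2,2)/C(11,3) = 3/55; then P = 6/17
  2 pink: C(9,2)C(2,1)/C(11,3) = 24/55; then P = 7/17
  3 pink: C(9,3)C(2,0)/C(11,3) = 28/55; then P = 8/17
P(pink from Box B) = 82/187 ≈ 0.4385.

82/187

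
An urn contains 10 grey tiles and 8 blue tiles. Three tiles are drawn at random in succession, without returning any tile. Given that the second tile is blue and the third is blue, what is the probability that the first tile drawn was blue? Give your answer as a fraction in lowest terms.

3/8

P(first=blue and the second tile is blue and the third is blue) = (8/18)·(7/17)·(6/16) = 7/102.
P(E) = Σ over first color = 35/306 + 7/102 = 28/153.
By Bayes, P(first=blue | E) = 7/102 / 28/153 = 3/8 ≈ 0.3750.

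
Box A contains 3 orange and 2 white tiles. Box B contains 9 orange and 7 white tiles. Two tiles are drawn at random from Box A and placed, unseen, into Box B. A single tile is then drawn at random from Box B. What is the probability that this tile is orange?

17/30

Condition on how many of the transferred tiles are orange (from Box A: 3 orange of 5; then Box B has 18 total).
  0 orange: C(3,0)C(2,2)/C(5,2) = 1/10; then P = 9/18
  1 orange: C(3,1)C(2,1)/C(5,2) = 3/5; then P = 10/18
  2 orange: C(3,2)C(2,0)/C(5,2) = 3/10; then P = 11/18
P(orange from Box B) = 17/30 ≈ 0.5667.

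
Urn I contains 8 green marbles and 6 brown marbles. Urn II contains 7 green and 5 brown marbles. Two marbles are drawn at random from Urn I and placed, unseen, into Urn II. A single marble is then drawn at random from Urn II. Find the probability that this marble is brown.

Condition on how many of the transferred marbles are brown (from Urn I: 6 brown of 14; then Urn II has 14 total).
  0 brown: C(6,0)C(8,2)/C(14,2) = 4/13; then P = 5/14
  1 brown: C(6,1)C(8,1)/C(14,2) = 48/91; then P = 6/14
  2 brown: C(6,2)C(8,0)/C(14,2) = 15/91; then P = 7/14
P(brown from Urn II) = 41/98 ≈ 0.4184.

41/98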